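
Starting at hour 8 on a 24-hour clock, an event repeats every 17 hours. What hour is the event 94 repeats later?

22

94·17 = 1598.
1598 mod 24 = 14 (since 66·24 = 1584).
(8 + 14) mod 24 = 22.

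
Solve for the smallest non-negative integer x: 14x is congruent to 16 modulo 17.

14⁻¹ ≡ 11 (mod 17) because 14·11 = 154 = 9·17 + 1.
Multiplying both sides by 11: x ≡ 11·16 = 176 ≡ 6 (mod 17).
Check: 14·6 = 84 = 4·17 + 16.

6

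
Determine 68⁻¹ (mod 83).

11

68·11 = 748 = 9·83 + 1, so 68⁻¹ ≡ 11 (mod 83).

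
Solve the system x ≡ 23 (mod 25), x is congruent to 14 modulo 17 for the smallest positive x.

48

x ≡ 14 (mod 17) gives x ∈ {14, 31, 48}.
The first of these with x mod 25 = 23 is 48.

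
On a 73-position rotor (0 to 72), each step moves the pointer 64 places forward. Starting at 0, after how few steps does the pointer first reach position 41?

36

64⁻¹ ≡ 8 (mod 73) because 64·8 = 512 = 7·73 + 1.
Multiplying both sides by 8: x ≡ 8·41 = 328 ≡ 36 (mod 73).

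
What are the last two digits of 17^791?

Square-and-reduce mod 100: 17^1≡17, 17^2≡89, 17^4≡21, 17^8≡41, 17^16≡81, 17^32≡61, 17^64≡21, 17^128≡41, 17^256≡81, 17^512≡61.
Since 791 = 1 + 2 + 4 + 16 + 256 + 512 in binary, 17^791 ≡ 17·89·21·81·81·61 ≡ 33 (mod 100).

33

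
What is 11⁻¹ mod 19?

11·7 = 77 = 4·19 + 1, so 11⁻¹ ≡ 7 (mod 19).

7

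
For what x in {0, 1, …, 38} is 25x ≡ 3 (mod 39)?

25⁻¹ ≡ 25 (mod 39) because 25·25 = 625 = 16·39 + 1.
Multiplying both sides by 25: x ≡ 25·3 = 75 ≡ 36 (mod 39).
Check: 25·36 = 900 = 23·39 + 3.

36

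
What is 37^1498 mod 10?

9

Powers of 7 mod 10 repeat with period 4: 7, 9, 3, 1.
1498 mod 4 = 2, so the last digit matches 7^2 = 9.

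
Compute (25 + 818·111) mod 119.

26

818·111 = 90798.
90798 = 763·119 + 1, so 90798 mod 119 = 1.
(25 + 1) mod 119 = 26.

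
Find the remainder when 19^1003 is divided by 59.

By repeated squaring mod 59: 19^1≡19, 19^2≡7, 19^4≡49, 19^8≡41, 19^16≡29, 19^32≡15, 19^64≡48, 19^128≡3, 19^256≡9, 19^512≡22.
1003 = 1 + 2 + 8 + 32 + 64 + 128 + 256 + 512, so 19^1003 ≡ 19·7·41·15·48·3·9·22 ≡ 20 (mod 59).

20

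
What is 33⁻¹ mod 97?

33·50 = 1650 = 17·97 + 1, so 33⁻¹ ≡ 50 (mod 97).

50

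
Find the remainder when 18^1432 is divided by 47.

16

Square-and-reduce mod 47: 18^1≡18, 18^2≡42, 18^4≡25, 18^8≡14, 18^16≡8, 18^32≡17, 18^64≡7, 18^128≡2, 18^256≡4, 18^512≡16, 18^1024≡21.
Since 1432 = 8 + 16 + 128 + 256 + 1024 in binary, 18^1432 ≡ 14·8·2·4·21 ≡ 16 (mod 47).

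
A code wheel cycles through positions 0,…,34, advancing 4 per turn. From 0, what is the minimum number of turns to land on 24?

4⁻¹ ≡ 9 (mod 35) because 4·9 = 36 = 1·35 + 1.
Multiplying both sides by 9: x ≡ 9·24 = 216 ≡ 6 (mod 35).
Check: 4·6 = 24 = 0·35 + 24.

6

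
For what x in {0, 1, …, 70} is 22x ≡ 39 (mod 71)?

The inverse of 22 mod 71 is 42 (since 22·42 = 924 ≡ 1).
Multiplying both sides by 42: x ≡ 42·39 = 1638 ≡ 5 (mod 71).

5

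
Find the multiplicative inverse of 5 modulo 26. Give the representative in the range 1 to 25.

5·21 = 105 = 4·26 + 1, so 5⁻¹ ≡ 21 (mod 26).

21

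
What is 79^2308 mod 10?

1

The units digit of 79^n cycles with period 2: 9, 1, …
2308 mod 2 = 0, so the last digit matches 9^2 = 1.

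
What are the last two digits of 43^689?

43

Successive squares of 43 mod 100: 43^1≡43, 43^2≡49, 43^4≡1, 43^8≡1, 43^16≡1, 43^32≡1, 43^64≡1, 43^128≡1, 43^256≡1, 43^512≡1.
689 = 1 + 16 + 32 + 128 + 512, so 43^689 ≡ 43·1·1·1·1 ≡ 43 (mod 100).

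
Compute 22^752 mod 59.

5

Square-and-reduce mod 59: 22^1≡22, 22^2≡12, 22^4≡26, 22^8≡27, 22^16≡21, 22^32≡28, 22^64≡17, 22^128≡53, 22^256≡36, 22^512≡57.
752 = 16 + 32 + 64 + 128 + 512, so 22^752 ≡ 21·28·17·53·57 ≡ 5 (mod 59).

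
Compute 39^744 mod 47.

2

By repeated squaring mod 47: 39^1≡39, 39^2≡17, 39^4≡7, 39^8≡2, 39^16≡4, 39^32≡16, 39^64≡21, 39^128≡18, 39^256≡42, 39^512≡25.
744 = 8 + 32 + 64 + 128 + 512, so 39^744 ≡ 2·16·21·18·25 ≡ 2 (mod 47).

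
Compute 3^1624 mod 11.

Successive squares of 3 mod 11: 3^1≡3, 3^2≡9, 3^4≡4, 3^8≡5, 3^16≡3, 3^32≡9, 3^64≡4, 3^128≡5, 3^256≡3, 3^512≡9, 3^1024≡4.
1624 = 8 + 16 + 64 + 512 + 1024, so 3^1624 ≡ 5·3·4·9·4 ≡ 4 (mod 11).

4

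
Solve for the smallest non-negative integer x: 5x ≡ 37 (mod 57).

5⁻¹ ≡ 23 (mod 57) because 5·23 = 115 = 2·57 + 1.
So x ≡ 23·37 = 851 ≡ 53 (mod 57).
Check: 5·53 = 265 = 4·57 + 37.

53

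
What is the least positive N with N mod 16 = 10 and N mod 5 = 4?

74

x ≡ 4 (mod 5) gives x ∈ {4, 9, 14, 19, 24, 29, 34, 39, …}.
The first of these with x mod 16 = 10 is 74.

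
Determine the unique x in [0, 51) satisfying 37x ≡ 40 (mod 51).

19

37⁻¹ ≡ 40 (mod 51) because 37·40 = 1480 = 29·51 + 1.
So x ≡ 40·40 = 1600 ≡ 19 (mod 51).
Check: 37·19 = 703 = 13·51 + 40.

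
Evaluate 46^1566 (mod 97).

Square-and-reduce mod 97: 46^1≡46, 46^2≡79, 46^4≡33, 46^8≡22, 46^16≡96, 46^32≡1, 46^64≡1, 46^128≡1, 46^256≡1, 46^512≡1, 46^1024≡1.
1566 = 2 + 4 + 8 + 16 + 512 + 1024, so 46^1566 ≡ 79·33·22·96·1·1 ≡ 70 (mod 97).

70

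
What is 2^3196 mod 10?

6

Powers of 2 mod 10 repeat with period 4: 2, 4, 8, 6.
3196 mod 4 = 0, so the last digit matches 2^4 = 6.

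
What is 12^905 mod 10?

2

The units digit of 12^n cycles with period 4: 2, 4, 8, 6, …
905 mod 4 = 1, so the last digit matches 2^1 = 2.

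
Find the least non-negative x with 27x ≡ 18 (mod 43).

27⁻¹ ≡ 8 (mod 43) because 27·8 = 216 = 5·43 + 1.
Multiplying both sides by 8: x ≡ 8·18 = 144 ≡ 15 (mod 43).
Check: 27·15 = 405 = 9·43 + 18.

15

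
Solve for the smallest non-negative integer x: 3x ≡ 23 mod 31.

18

The inverse of 3 mod 31 is 21 (since 3·21 = 63 ≡ 1).
Multiplying both sides by 21: x ≡ 21·23 = 483 ≡ 18 (mod 31).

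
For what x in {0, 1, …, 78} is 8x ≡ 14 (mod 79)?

The inverse of 8 mod 79 is 10 (since 8·10 = 80 ≡ 1).
So x ≡ 10·14 = 140 ≡ 61 (mod 79).

61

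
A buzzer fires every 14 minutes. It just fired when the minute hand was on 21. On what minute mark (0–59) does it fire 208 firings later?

208·14 = 2912.
Dividing 2912 by 60 gives quotient 48 and remainder 32.
(21 + 32) mod 60 = 53.

53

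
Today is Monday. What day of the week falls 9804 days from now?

9804 − 1400·7 = 4, so 9804 ≡ 4 (mod 7).
Monday + 4 days → Friday.

Friday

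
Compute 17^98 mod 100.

Successive squares of 17 mod 100: 17^1≡17, 17^2≡89, 17^4≡21, 17^8≡41, 17^16≡81, 17^32≡61, 17^64≡21.
Since 98 = 2 + 32 + 64 in binary, 17^98 ≡ 89·61·21 ≡ 9 (mod 100).

9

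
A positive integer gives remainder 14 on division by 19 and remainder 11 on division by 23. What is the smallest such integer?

356

x ≡ 14 (mod 19) gives x ∈ {14, 33, 52, 71, 90, 109, 128, 147, …}.
The first of these with x mod 23 = 11 is 356.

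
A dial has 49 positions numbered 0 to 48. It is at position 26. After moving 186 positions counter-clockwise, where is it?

186 mod 49 = 39 (since 3·49 = 147).
(26 − 39) mod 49 = 36.

36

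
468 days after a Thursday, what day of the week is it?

Wednesday

Dividing 468 by 7 gives quotient 66 and remainder 6.
Thursday + 6 days → Wednesday.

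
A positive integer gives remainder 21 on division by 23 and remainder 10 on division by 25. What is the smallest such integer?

x ≡ 21 (mod 23) gives x ∈ {21, 44, 67, 90, 113, 136, 159, 182, …}.
The first of these with x mod 25 = 10 is 435.

435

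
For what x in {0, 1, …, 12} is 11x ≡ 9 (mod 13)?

The inverse of 11 mod 13 is 6 (since 11·6 = 66 ≡ 1).
Multiplying both sides by 6: x ≡ 6·9 = 54 ≡ 2 (mod 13).
Check: 11·2 = 22 = 1·13 + 9.

2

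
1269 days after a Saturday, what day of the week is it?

1269 mod 7 = 2 (since 181·7 = 1267).
Saturday + 2 days → Monday.

Monday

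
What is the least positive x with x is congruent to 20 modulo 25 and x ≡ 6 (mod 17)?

Since 17·3 ≡ 1 (mod 25), take x = 6 + 17·((20−6)·3 mod 25) = 6 + 17·17 = 295.
Check: 295 mod 25 = 20, 295 mod 17 = 6.

295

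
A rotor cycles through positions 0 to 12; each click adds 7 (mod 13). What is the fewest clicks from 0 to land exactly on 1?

7·2 = 14 = 1·13 + 1, so 7⁻¹ ≡ 2 (mod 13).

2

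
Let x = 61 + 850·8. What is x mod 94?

93

850·8 = 6800.
6800 = 72·94 + 32, so 6800 mod 94 = 32.
(61 + 32) mod 94 = 93.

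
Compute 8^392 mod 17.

By repeated squaring mod 17: 8^1≡8, 8^2≡13, 8^4≡16, 8^8≡1, 8^16≡1, 8^32≡1, 8^64≡1, 8^128≡1, 8^256≡1.
392 = 8 + 128 + 256, so 8^392 ≡ 1·1·1 ≡ 1 (mod 17).

1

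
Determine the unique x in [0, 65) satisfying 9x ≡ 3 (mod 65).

22

9⁻¹ ≡ 29 (mod 65) because 9·29 = 261 = 4·65 + 1.
So x ≡ 29·3 = 87 ≡ 22 (mod 65).
Check: 9·22 = 198 = 3·65 + 3.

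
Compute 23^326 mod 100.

89

Square-and-reduce mod 100: 23^1≡23, 23^2≡29, 23^4≡41, 23^8≡81, 23^16≡61, 23^32≡21, 23^64≡41, 23^128≡81, 23^256≡61.
326 = 2 + 4 + 64 + 256, so 23^326 ≡ 29·41·41·61 ≡ 89 (mod 100).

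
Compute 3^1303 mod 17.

11

Square-and-reduce mod 17: 3^1≡3, 3^2≡9, 3^4≡13, 3^8≡16, 3^16≡1, 3^32≡1, 3^64≡1, 3^128≡1, 3^256≡1, 3^512≡1, 3^1024≡1.
Since 1303 = 1 + 2 + 4 + 16 + 256 + 1024 in binary, 3^1303 ≡ 3·9·13·1·1·1 ≡ 11 (mod 17).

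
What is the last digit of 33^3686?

9

The units digit of 33^n cycles with period 4: 3, 9, 7, 1, …
3686 leaves remainder 2 on division by 4, so 33^3686 ends in 9.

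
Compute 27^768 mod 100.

81

By repeated squaring mod 100: 27^1≡27, 27^2≡29, 27^4≡41, 27^8≡81, 27^16≡61, 27^32≡21, 27^64≡41, 27^128≡81, 27^256≡61, 27^512≡21.
Since 768 = 256 + 512 in binary, 27^768 ≡ 61·21 ≡ 81 (mod 100).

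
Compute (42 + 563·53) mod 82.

33

563·53 = 29839.
29839 mod 82 = 73 (since 363·82 = 29766).
(42 + 73) mod 82 = 33.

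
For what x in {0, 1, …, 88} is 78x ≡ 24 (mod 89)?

78⁻¹ ≡ 8 (mod 89) because 78·8 = 624 = 7·89 + 1.
So x ≡ 8·24 = 192 ≡ 14 (mod 89).

14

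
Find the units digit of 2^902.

4

Powers of 2 mod 10 repeat with period 4: 2, 4, 8, 6.
902 leaves remainder 2 on division by 4, so 2^902 ends in 4.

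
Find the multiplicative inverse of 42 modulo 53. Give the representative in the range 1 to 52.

53 = 1·42 + 11
42 = 3·11 + 9
11 = 1·9 + 2
9 = 4·2 + 1
2 = 2·1 + 0
Back-substituting gives 42·24 ≡ 1 (mod 53).

24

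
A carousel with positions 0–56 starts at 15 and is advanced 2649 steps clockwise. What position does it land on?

42

2649 mod 57 = 27 (since 46·57 = 2622).
(15 + 27) mod 57 = 42.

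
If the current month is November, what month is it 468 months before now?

Dividing 468 by 12 gives quotient 39 and remainder 0.
November − 0 months → November.

November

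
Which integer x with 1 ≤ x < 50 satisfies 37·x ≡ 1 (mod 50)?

37·23 = 851 = 17·50 + 1, so 37⁻¹ ≡ 23 (mod 50).

23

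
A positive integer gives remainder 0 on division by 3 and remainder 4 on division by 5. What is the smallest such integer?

x ≡ 0 (mod 3) gives x ∈ {0, 3, 6, 9}.
The first of these with x mod 5 = 4 is 9.

9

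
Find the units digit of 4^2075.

Last digits of 4^n: 4, 6 (period 2).
2075 mod 2 = 1, so the last digit matches 4^1 = 4.

4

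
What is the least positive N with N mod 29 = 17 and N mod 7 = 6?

104

x ≡ 6 (mod 7) gives x ∈ {6, 13, 20, 27, 34, 41, 48, 55, …}.
The first of these with x mod 29 = 17 is 104.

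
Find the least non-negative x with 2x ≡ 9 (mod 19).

14

The inverse of 2 mod 19 is 10 (since 2·10 = 20 ≡ 1).
So x ≡ 10·9 = 90 ≡ 14 (mod 19).
Check: 2·14 = 28 = 1·19 + 9.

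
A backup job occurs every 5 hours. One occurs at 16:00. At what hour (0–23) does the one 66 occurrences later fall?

10

66·5 = 330.
330 mod 24 = 18 (since 13·24 = 312).
(16 + 18) mod 24 = 10.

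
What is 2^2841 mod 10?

Last digits of 2^n: 2, 4, 8, 6 (period 4).
2841 mod 4 = 1, so the last digit matches 2^1 = 2.

2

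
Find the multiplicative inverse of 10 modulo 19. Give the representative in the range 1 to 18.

10·2 = 20 = 1·19 + 1, so 10⁻¹ ≡ 2 (mod 19).

2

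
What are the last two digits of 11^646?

Successive squares of 11 mod 100: 11^1≡11, 11^2≡21, 11^4≡41, 11^8≡81, 11^16≡61, 11^32≡21, 11^64≡41, 11^128≡81, 11^256≡61, 11^512≡21.
646 = 2 + 4 + 128 + 512, so 11^646 ≡ 21·41·81·21 ≡ 61 (mod 100).

61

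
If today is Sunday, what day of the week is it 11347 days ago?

Sunday

Dividing 11347 by 7 gives quotient 1621 and remainder 0.
Sunday − 0 days → Sunday.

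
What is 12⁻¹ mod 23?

2

23 = 1·12 + 11
12 = 1·11 + 1
11 = 11·1 + 0
Back-substituting gives 12·2 ≡ 1 (mod 23).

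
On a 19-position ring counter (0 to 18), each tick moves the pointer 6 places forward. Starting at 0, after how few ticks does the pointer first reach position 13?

6⁻¹ ≡ 16 (mod 19) because 6·16 = 96 = 5·19 + 1.
Multiplying both sides by 16: x ≡ 16·13 = 208 ≡ 18 (mod 19).

18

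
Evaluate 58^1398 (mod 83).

Square-and-reduce mod 83: 58^1≡58, 58^2≡44, 58^4≡27, 58^8≡65, 58^16≡75, 58^32≡64, 58^64≡29, 58^128≡11, 58^256≡38, 58^512≡33, 58^1024≡10.
Since 1398 = 2 + 4 + 16 + 32 + 64 + 256 + 1024 in binary, 58^1398 ≡ 44·27·75·64·29·38·10 ≡ 27 (mod 83).

27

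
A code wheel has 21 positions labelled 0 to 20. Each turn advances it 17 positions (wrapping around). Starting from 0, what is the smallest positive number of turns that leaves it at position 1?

17·5 = 85 = 4·21 + 1, so 17⁻¹ ≡ 5 (mod 21).

5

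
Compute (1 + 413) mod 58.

Dividing 413 by 58 gives quotient 7 and remainder 7.
(1 + 7) mod 58 = 8.

8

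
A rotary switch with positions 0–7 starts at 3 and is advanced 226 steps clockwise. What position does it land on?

5

Dividing 226 by 8 gives quotient 28 and remainder 2.
(3 + 2) mod 8 = 5.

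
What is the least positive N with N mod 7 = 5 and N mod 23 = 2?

x ≡ 5 (mod 7) gives x ∈ {5, 12, 19, 26, 33, 40, 47, 54, …}.
The first of these with x mod 23 = 2 is 117.

117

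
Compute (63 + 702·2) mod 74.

61

702·2 = 1404.
1404 − 18·74 = 72, so 1404 ≡ 72 (mod 74).
(63 + 72) mod 74 = 61.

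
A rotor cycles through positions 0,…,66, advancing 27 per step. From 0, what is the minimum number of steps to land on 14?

The inverse of 27 mod 67 is 5 (since 27·5 = 135 ≡ 1).
So x ≡ 5·14 = 70 ≡ 3 (mod 67).
Check: 27·3 = 81 = 1·67 + 14.

3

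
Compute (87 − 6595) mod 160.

52

6595 − 41·160 = 35, so 6595 ≡ 35 (mod 160).
(87 − 35) mod 160 = 52.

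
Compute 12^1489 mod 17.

By repeated squaring mod 17: 12^1≡12, 12^2≡8, 12^4≡13, 12^8≡16, 12^16≡1, 12^32≡1, 12^64≡1, 12^128≡1, 12^256≡1, 12^512≡1, 12^1024≡1.
1489 = 1 + 16 + 64 + 128 + 256 + 1024, so 12^1489 ≡ 12·1·1·1·1·1 ≡ 12 (mod 17).

12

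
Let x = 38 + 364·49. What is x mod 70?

24

364·49 = 17836.
17836 mod 70 = 56 (since 254·70 = 17780).
(38 + 56) mod 70 = 24.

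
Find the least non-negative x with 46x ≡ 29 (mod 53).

11

46⁻¹ ≡ 15 (mod 53) because 46·15 = 690 = 13·53 + 1.
So x ≡ 15·29 = 435 ≡ 11 (mod 53).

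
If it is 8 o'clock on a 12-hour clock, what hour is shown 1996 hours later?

Dividing 1996 by 12 gives quotient 166 and remainder 4.
8 + 4 → 12 on a 12-hour dial.

12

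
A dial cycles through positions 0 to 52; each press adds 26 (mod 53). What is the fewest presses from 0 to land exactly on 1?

53 = 2·26 + 1
26 = 26·1 + 0
Back-substituting gives 26·51 ≡ 1 (mod 53).

51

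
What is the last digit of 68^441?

8

Last digits of 8^n: 8, 4, 2, 6 (period 4).
441 mod 4 = 1, so the last digit matches 8^1 = 8.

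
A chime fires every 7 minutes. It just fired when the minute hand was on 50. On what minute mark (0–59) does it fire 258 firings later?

56

258·7 = 1806.
Dividing 1806 by 60 gives quotient 30 and remainder 6.
(50 + 6) mod 60 = 56.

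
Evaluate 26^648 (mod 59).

By repeated squaring mod 59: 26^1≡26, 26^2≡27, 26^4≡21, 26^8≡28, 26^16≡17, 26^32≡53, 26^64≡36, 26^128≡57, 26^256≡4, 26^512≡16.
648 = 8 + 128 + 512, so 26^648 ≡ 28·57·16 ≡ 48 (mod 59).

48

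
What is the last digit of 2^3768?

6

Powers of 2 mod 10 repeat with period 4: 2, 4, 8, 6.
3768 leaves remainder 0 on division by 4, so 2^3768 ends in 6.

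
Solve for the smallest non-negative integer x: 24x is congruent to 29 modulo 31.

24⁻¹ ≡ 22 (mod 31) because 24·22 = 528 = 17·31 + 1.
So x ≡ 22·29 = 638 ≡ 18 (mod 31).

18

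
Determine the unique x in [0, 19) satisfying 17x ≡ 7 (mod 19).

The inverse of 17 mod 19 is 9 (since 17·9 = 153 ≡ 1).
So x ≡ 9·7 = 63 ≡ 6 (mod 19).
Check: 17·6 = 102 = 5·19 + 7.

6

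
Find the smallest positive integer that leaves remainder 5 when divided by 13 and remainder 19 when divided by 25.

x ≡ 5 (mod 13) gives x ∈ {5, 18, 31, 44}.
The first of these with x mod 25 = 19 is 44.

44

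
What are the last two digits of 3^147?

By repeated squaring mod 100: 3^1≡3, 3^2≡9, 3^4≡81, 3^8≡61, 3^16≡21, 3^32≡41, 3^64≡81, 3^128≡61.
Since 147 = 1 + 2 + 16 + 128 in binary, 3^147 ≡ 3·9·21·61 ≡ 87 (mod 100).

87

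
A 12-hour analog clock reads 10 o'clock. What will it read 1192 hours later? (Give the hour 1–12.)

2

Dividing 1192 by 12 gives quotient 99 and remainder 4.
10 + 4 → 2 on a 12-hour dial.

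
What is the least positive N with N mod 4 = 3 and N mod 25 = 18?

43

x ≡ 3 (mod 4) gives x ∈ {3, 7, 11, 15, 19, 23, 27, 31, …}.
The first of these with x mod 25 = 18 is 43.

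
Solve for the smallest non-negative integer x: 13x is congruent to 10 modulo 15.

10

The inverse of 13 mod 15 is 7 (since 13·7 = 91 ≡ 1).
Multiplying both sides by 7: x ≡ 7·10 = 70 ≡ 10 (mod 15).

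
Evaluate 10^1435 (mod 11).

Successive squares of 10 mod 11: 10^1≡10, 10^2≡1, 10^4≡1, 10^8≡1, 10^16≡1, 10^32≡1, 10^64≡1, 10^128≡1, 10^256≡1, 10^512≡1, 10^1024≡1.
1435 = 1 + 2 + 8 + 16 + 128 + 256 + 1024, so 10^1435 ≡ 10·1·1·1·1·1·1 ≡ 10 (mod 11).

10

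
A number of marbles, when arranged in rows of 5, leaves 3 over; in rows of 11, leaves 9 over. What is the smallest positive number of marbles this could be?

53

x ≡ 3 (mod 5) gives x ∈ {3, 8, 13, 18, 23, 28, 33, 38, …}.
The first of these with x mod 11 = 9 is 53.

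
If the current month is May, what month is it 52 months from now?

52 mod 12 = 4 (since 4·12 = 48).
May + 4 months → September.

September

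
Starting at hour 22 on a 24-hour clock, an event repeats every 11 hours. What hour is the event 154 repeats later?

154·11 = 1694.
Dividing 1694 by 24 gives quotient 70 and remainder 14.
(22 + 14) mod 24 = 12.

12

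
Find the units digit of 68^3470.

4

The units digit of 68^n cycles with period 4: 8, 4, 2, 6, …
3470 mod 4 = 2, so the last digit matches 8^2 = 4.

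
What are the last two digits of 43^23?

07

By repeated squaring mod 100: 43^1≡43, 43^2≡49, 43^4≡1, 43^8≡1, 43^16≡1.
Since 23 = 1 + 2 + 4 + 16 in binary, 43^23 ≡ 43·49·1·1 ≡ 7 (mod 100).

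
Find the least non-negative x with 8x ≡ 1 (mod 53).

The inverse of 8 mod 53 is 20 (since 8·20 = 160 ≡ 1).
So x ≡ 20·1 = 20 ≡ 20 (mod 53).
Check: 8·20 = 160 = 3·53 + 1.

20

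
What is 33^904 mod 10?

The units digit of 33^n cycles with period 4: 3, 9, 7, 1, …
904 leaves remainder 0 on division by 4, so 33^904 ends in 1.

1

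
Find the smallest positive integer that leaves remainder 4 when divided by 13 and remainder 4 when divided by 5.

x ≡ 4 (mod 5) gives x ∈ {4}.
The first of these with x mod 13 = 4 is 4.

4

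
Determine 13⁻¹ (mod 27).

13·25 = 325 = 12·27 + 1, so 13⁻¹ ≡ 25 (mod 27).

25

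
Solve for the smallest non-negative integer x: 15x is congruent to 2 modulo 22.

6

15⁻¹ ≡ 3 (mod 22) because 15·3 = 45 = 2·22 + 1.
Multiplying both sides by 3: x ≡ 3·2 = 6 ≡ 6 (mod 22).
Check: 15·6 = 90 = 4·22 + 2.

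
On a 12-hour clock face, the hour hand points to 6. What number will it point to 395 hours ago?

7

395 = 32·12 + 11, so 395 mod 12 = 11.
6 − 11 → 7 on a 12-hour dial.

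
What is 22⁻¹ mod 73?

10

73 = 3·22 + 7
22 = 3·7 + 1
7 = 7·1 + 0
Back-substituting gives 22·10 ≡ 1 (mod 73).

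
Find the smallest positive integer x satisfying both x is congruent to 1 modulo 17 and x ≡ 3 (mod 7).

52

x ≡ 3 (mod 7) gives x ∈ {3, 10, 17, 24, 31, 38, 45, 52}.
The first of these with x mod 17 = 1 is 52.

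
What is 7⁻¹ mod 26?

7·15 = 105 = 4·26 + 1, so 7⁻¹ ≡ 15 (mod 26).

15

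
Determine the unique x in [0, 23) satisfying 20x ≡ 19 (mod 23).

The inverse of 20 mod 23 is 15 (since 20·15 = 300 ≡ 1).
Multiplying both sides by 15: x ≡ 15·19 = 285 ≡ 9 (mod 23).

9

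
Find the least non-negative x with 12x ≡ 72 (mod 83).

6

12⁻¹ ≡ 7 (mod 83) because 12·7 = 84 = 1·83 + 1.
So x ≡ 7·72 = 504 ≡ 6 (mod 83).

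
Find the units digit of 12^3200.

Powers of 2 mod 10 repeat with period 4: 2, 4, 8, 6.
3200 leaves remainder 0 on division by 4, so 12^3200 ends in 6.

6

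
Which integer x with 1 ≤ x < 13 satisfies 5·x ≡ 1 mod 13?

5·8 = 40 = 3·13 + 1, so 5⁻¹ ≡ 8 (mod 13).

8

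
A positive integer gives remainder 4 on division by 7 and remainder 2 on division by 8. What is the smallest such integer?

Since 8·1 ≡ 1 (mod 7), take x = 2 + 8·((4−2)·1 mod 7) = 2 + 8·2 = 18.
Check: 18 mod 7 = 4, 18 mod 8 = 2.

18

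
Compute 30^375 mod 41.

Square-and-reduce mod 41: 30^1≡30, 30^2≡39, 30^4≡4, 30^8≡16, 30^16≡10, 30^32≡18, 30^64≡37, 30^128≡16, 30^256≡10.
375 = 1 + 2 + 4 + 16 + 32 + 64 + 256, so 30^375 ≡ 30·39·4·10·18·37·10 ≡ 14 (mod 41).

14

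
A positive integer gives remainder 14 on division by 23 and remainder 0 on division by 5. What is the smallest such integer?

x ≡ 0 (mod 5) gives x ∈ {0, 5, 10, 15, 20, 25, 30, 35, …}.
The first of these with x mod 23 = 14 is 60.

60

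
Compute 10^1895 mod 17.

By repeated squaring mod 17: 10^1≡10, 10^2≡15, 10^4≡4, 10^8≡16, 10^16≡1, 10^32≡1, 10^64≡1, 10^128≡1, 10^256≡1, 10^512≡1, 10^1024≡1.
1895 = 1 + 2 + 4 + 32 + 64 + 256 + 512 + 1024, so 10^1895 ≡ 10·15·4·1·1·1·1·1 ≡ 5 (mod 17).

5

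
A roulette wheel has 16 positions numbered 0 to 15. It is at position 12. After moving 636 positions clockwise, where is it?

8

636 = 39·16 + 12, so 636 mod 16 = 12.
(12 + 12) mod 16 = 8.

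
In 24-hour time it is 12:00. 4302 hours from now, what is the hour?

4302 = 179·24 + 6, so 4302 mod 24 = 6.
(12 + 6) mod 24 = 18.

18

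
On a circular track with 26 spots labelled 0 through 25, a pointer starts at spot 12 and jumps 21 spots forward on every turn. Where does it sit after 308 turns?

6

308·21 = 6468.
6468 − 248·26 = 20, so 6468 ≡ 20 (mod 26).
(12 + 20) mod 26 = 6.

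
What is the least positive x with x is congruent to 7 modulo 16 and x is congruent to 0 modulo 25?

375

Since 25·9 ≡ 1 (mod 16), take x = 0 + 25·((7−0)·9 mod 16) = 0 + 25·15 = 375.
Check: 375 mod 16 = 7, 375 mod 25 = 0.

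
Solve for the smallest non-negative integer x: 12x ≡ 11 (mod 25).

The inverse of 12 mod 25 is 23 (since 12·23 = 276 ≡ 1).
So x ≡ 23·11 = 253 ≡ 3 (mod 25).
Check: 12·3 = 36 = 1·25 + 11.

3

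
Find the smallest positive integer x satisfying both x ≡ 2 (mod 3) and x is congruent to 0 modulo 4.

x ≡ 2 (mod 3) gives x ∈ {2, 5, 8}.
The first of these with x mod 4 = 0 is 8.

8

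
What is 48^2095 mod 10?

2

Last digits of 8^n: 8, 4, 2, 6 (period 4).
2095 mod 4 = 3, so the last digit matches 8^3 = 2.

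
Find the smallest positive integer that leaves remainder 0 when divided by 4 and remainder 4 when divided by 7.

4

x ≡ 0 (mod 4) gives x ∈ {0, 4}.
The first of these with x mod 7 = 4 is 4.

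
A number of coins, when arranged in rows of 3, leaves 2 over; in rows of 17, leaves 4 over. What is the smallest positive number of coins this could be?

x ≡ 2 (mod 3) gives x ∈ {2, 5, 8, 11, 14, 17, 20, 23, …}.
The first of these with x mod 17 = 4 is 38.

38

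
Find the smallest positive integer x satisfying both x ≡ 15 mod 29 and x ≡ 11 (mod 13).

x ≡ 11 (mod 13) gives x ∈ {11, 24, 37, 50, 63, 76, 89, 102}.
The first of these with x mod 29 = 15 is 102.

102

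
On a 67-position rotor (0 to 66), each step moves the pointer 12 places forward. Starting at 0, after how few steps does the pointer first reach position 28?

47

12⁻¹ ≡ 28 (mod 67) because 12·28 = 336 = 5·67 + 1.
Multiplying both sides by 28: x ≡ 28·28 = 784 ≡ 47 (mod 67).
Check: 12·47 = 564 = 8·67 + 28.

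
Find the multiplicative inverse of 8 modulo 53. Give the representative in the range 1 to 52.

53 = 6·8 + 5
8 = 1·5 + 3
5 = 1·3 + 2
3 = 1·2 + 1
2 = 2·1 + 0
Back-substituting gives 8·20 ≡ 1 (mod 53).

20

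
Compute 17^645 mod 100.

57

By repeated squaring mod 100: 17^1≡17, 17^2≡89, 17^4≡21, 17^8≡41, 17^16≡81, 17^32≡61, 17^64≡21, 17^128≡41, 17^256≡81, 17^512≡61.
645 = 1 + 4 + 128 + 512, so 17^645 ≡ 17·21·41·61 ≡ 57 (mod 100).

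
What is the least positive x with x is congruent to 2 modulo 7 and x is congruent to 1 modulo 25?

51

x ≡ 2 (mod 7) gives x ∈ {2, 9, 16, 23, 30, 37, 44, 51}.
The first of these with x mod 25 = 1 is 51.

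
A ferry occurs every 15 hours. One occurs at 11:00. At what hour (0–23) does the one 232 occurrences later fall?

11

232·15 = 3480.
3480 mod 24 = 0 (since 145·24 = 3480).
(11 + 0) mod 24 = 11.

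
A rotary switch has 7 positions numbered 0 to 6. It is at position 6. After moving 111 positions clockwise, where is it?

5

111 mod 7 = 6 (since 15·7 = 105).
(6 + 6) mod 7 = 5.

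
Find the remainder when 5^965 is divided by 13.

Square-and-reduce mod 13: 5^1≡5, 5^2≡12, 5^4≡1, 5^8≡1, 5^16≡1, 5^32≡1, 5^64≡1, 5^128≡1, 5^256≡1, 5^512≡1.
965 = 1 + 4 + 64 + 128 + 256 + 512, so 5^965 ≡ 5·1·1·1·1·1 ≡ 5 (mod 13).

5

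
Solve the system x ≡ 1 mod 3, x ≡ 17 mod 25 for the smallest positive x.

67

x ≡ 1 (mod 3) gives x ∈ {1, 4, 7, 10, 13, 16, 19, 22, …}.
The first of these with x mod 25 = 17 is 67.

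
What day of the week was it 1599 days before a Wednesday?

Sunday

1599 = 228·7 + 3, so 1599 mod 7 = 3.
Wednesday − 3 days → Sunday.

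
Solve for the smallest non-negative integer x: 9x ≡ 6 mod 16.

6

The inverse of 9 mod 16 is 9 (since 9·9 = 81 ≡ 1).
Multiplying both sides by 9: x ≡ 9·6 = 54 ≡ 6 (mod 16).
Check: 9·6 = 54 = 3·16 + 6.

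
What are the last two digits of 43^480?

By repeated squaring mod 100: 43^1≡43, 43^2≡49, 43^4≡1, 43^8≡1, 43^16≡1, 43^32≡1, 43^64≡1, 43^128≡1, 43^256≡1.
480 = 32 + 64 + 128 + 256, so 43^480 ≡ 1·1·1·1 ≡ 1 (mod 100).

01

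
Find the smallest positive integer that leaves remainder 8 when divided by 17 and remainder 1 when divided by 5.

x ≡ 1 (mod 5) gives x ∈ {1, 6, 11, 16, 21, 26, 31, 36, …}.
The first of these with x mod 17 = 8 is 76.

76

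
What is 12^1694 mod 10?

Powers of 2 mod 10 repeat with period 4: 2, 4, 8, 6.
1694 mod 4 = 2, so the last digit matches 2^2 = 4.

4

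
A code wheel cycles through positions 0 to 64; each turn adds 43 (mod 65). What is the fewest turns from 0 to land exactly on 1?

43·62 = 2666 = 41·65 + 1, so 43⁻¹ ≡ 62 (mod 65).

62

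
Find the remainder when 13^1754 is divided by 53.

49

By repeated squaring mod 53: 13^1≡13, 13^2≡10, 13^4≡47, 13^8≡36, 13^16≡24, 13^32≡46, 13^64≡49, 13^128≡16, 13^256≡44, 13^512≡28, 13^1024≡42.
Since 1754 = 2 + 8 + 16 + 64 + 128 + 512 + 1024 in binary, 13^1754 ≡ 10·36·24·49·16·28·42 ≡ 49 (mod 53).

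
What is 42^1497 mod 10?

Powers of 2 mod 10 repeat with period 4: 2, 4, 8, 6.
1497 leaves remainder 1 on division by 4, so 42^1497 ends in 2.

2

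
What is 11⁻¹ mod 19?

7

11·7 = 77 = 4·19 + 1, so 11⁻¹ ≡ 7 (mod 19).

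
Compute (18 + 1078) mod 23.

Dividing 1078 by 23 gives quotient 46 and remainder 20.
(18 + 20) mod 23 = 15.

15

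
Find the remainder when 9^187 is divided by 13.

By repeated squaring mod 13: 9^1≡9, 9^2≡3, 9^4≡9, 9^8≡3, 9^16≡9, 9^32≡3, 9^64≡9, 9^128≡3.
187 = 1 + 2 + 8 + 16 + 32 + 128, so 9^187 ≡ 9·3·3·9·3·3 ≡ 9 (mod 13).

9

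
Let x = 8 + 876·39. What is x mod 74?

876·39 = 34164.
Dividing 34164 by 74 gives quotient 461 and remainder 50.
(8 + 50) mod 74 = 58.

58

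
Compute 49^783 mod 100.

Square-and-reduce mod 100: 49^1≡49, 49^2≡1, 49^4≡1, 49^8≡1, 49^16≡1, 49^32≡1, 49^64≡1, 49^128≡1, 49^256≡1, 49^512≡1.
783 = 1 + 2 + 4 + 8 + 256 + 512, so 49^783 ≡ 49·1·1·1·1·1 ≡ 49 (mod 100).

49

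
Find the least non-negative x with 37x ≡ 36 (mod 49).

37⁻¹ ≡ 4 (mod 49) because 37·4 = 148 = 3·49 + 1.
Multiplying both sides by 4: x ≡ 4·36 = 144 ≡ 46 (mod 49).

46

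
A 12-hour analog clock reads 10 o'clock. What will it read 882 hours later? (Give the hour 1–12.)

882 mod 12 = 6 (since 73·12 = 876).
10 + 6 → 4 on a 12-hour dial.

4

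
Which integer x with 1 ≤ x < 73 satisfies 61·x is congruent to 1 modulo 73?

6

73 = 1·61 + 12
61 = 5·12 + 1
12 = 12·1 + 0
Back-substituting gives 61·6 ≡ 1 (mod 73).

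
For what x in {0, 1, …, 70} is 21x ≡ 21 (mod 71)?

21⁻¹ ≡ 44 (mod 71) because 21·44 = 924 = 13·71 + 1.
So x ≡ 44·21 = 924 ≡ 1 (mod 71).
Check: 21·1 = 21 = 0·71 + 21.

1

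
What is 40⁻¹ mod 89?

69

40·69 = 2760 = 31·89 + 1, so 40⁻¹ ≡ 69 (mod 89).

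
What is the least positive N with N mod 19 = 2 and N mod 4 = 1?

21

x ≡ 1 (mod 4) gives x ∈ {1, 5, 9, 13, 17, 21}.
The first of these with x mod 19 = 2 is 21.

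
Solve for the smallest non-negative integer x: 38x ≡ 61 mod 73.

65

The inverse of 38 mod 73 is 25 (since 38·25 = 950 ≡ 1).
Multiplying both sides by 25: x ≡ 25·61 = 1525 ≡ 65 (mod 73).
Check: 38·65 = 2470 = 33·73 + 61.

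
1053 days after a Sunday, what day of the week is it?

1053 − 150·7 = 3, so 1053 ≡ 3 (mod 7).
Sunday + 3 days → Wednesday.

Wednesday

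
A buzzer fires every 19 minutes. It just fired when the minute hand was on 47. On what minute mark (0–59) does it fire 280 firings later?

27

280·19 = 5320.
Dividing 5320 by 60 gives quotient 88 and remainder 40.
(47 + 40) mod 60 = 27.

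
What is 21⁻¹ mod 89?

89 = 4·21 + 5
21 = 4·5 + 1
5 = 5·1 + 0
Back-substituting gives 21·17 ≡ 1 (mod 89).

17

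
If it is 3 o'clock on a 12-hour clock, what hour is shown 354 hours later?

9

Dividing 354 by 12 gives quotient 29 and remainder 6.
3 + 6 → 9 on a 12-hour dial.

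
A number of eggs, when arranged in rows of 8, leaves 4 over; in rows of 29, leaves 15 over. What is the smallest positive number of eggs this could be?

Since 29·5 ≡ 1 (mod 8), take x = 15 + 29·((4−15)·5 mod 8) = 15 + 29·1 = 44.
Check: 44 mod 8 = 4, 44 mod 29 = 15.

44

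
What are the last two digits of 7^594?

49

Successive squares of 7 mod 100: 7^1≡7, 7^2≡49, 7^4≡1, 7^8≡1, 7^16≡1, 7^32≡1, 7^64≡1, 7^128≡1, 7^256≡1, 7^512≡1.
594 = 2 + 16 + 64 + 512, so 7^594 ≡ 49·1·1·1 ≡ 49 (mod 100).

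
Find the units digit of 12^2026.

4

Last digits of 2^n: 2, 4, 8, 6 (period 4).
2026 mod 4 = 2, so the last digit matches 2^2 = 4.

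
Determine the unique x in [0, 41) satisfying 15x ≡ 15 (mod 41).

1

15⁻¹ ≡ 11 (mod 41) because 15·11 = 165 = 4·41 + 1.
So x ≡ 11·15 = 165 ≡ 1 (mod 41).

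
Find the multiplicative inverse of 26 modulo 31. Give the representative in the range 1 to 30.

6

26·6 = 156 = 5·31 + 1, so 26⁻¹ ≡ 6 (mod 31).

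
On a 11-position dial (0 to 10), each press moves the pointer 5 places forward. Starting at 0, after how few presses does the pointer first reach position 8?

5⁻¹ ≡ 9 (mod 11) because 5·9 = 45 = 4·11 + 1.
Multiplying both sides by 9: x ≡ 9·8 = 72 ≡ 6 (mod 11).
Check: 5·6 = 30 = 2·11 + 8.

6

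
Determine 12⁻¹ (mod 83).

83 = 6·12 + 11
12 = 1·11 + 1
11 = 11·1 + 0
Back-substituting gives 12·7 ≡ 1 (mod 83).

7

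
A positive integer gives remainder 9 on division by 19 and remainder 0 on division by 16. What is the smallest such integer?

x ≡ 0 (mod 16) gives x ∈ {0, 16, 32, 48, 64, 80, 96, 112, …}.
The first of these with x mod 19 = 9 is 256.

256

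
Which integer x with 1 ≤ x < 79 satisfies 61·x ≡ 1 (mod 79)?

61·57 = 3477 = 44·79 + 1, so 61⁻¹ ≡ 57 (mod 79).

57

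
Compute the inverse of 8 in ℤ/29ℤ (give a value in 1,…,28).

11

8·11 = 88 = 3·29 + 1, so 8⁻¹ ≡ 11 (mod 29).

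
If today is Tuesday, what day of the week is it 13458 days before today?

Friday

Dividing 13458 by 7 gives quotient 1922 and remainder 4.
Tuesday − 4 days → Friday.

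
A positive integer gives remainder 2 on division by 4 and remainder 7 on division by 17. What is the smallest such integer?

58

x ≡ 2 (mod 4) gives x ∈ {2, 6, 10, 14, 18, 22, 26, 30, …}.
The first of these with x mod 17 = 7 is 58.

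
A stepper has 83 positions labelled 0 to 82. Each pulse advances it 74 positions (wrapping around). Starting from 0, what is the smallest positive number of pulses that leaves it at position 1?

83 = 1·74 + 9
74 = 8·9 + 2
9 = 4·2 + 1
2 = 2·1 + 0
Back-substituting gives 74·46 ≡ 1 (mod 83).

46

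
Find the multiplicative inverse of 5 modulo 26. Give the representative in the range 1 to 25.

21

5·21 = 105 = 4·26 + 1, so 5⁻¹ ≡ 21 (mod 26).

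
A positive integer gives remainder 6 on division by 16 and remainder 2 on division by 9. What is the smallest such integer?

38

x ≡ 2 (mod 9) gives x ∈ {2, 11, 20, 29, 38}.
The first of these with x mod 16 = 6 is 38.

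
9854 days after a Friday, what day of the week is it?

Wednesday

9854 = 1407·7 + 5, so 9854 mod 7 = 5.
Friday + 5 days → Wednesday.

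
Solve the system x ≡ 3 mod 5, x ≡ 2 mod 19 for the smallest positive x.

78

x ≡ 3 (mod 5) gives x ∈ {3, 8, 13, 18, 23, 28, 33, 38, …}.
The first of these with x mod 19 = 2 is 78.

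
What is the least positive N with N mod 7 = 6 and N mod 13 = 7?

20

x ≡ 6 (mod 7) gives x ∈ {6, 13, 20}.
The first of these with x mod 13 = 7 is 20.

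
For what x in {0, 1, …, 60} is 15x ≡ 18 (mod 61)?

The inverse of 15 mod 61 is 57 (since 15·57 = 855 ≡ 1).
Multiplying both sides by 57: x ≡ 57·18 = 1026 ≡ 50 (mod 61).
Check: 15·50 = 750 = 12·61 + 18.

50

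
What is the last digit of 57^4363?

3

The units digit of 57^n cycles with period 4: 7, 9, 3, 1, …
4363 leaves remainder 3 on division by 4, so 57^4363 ends in 3.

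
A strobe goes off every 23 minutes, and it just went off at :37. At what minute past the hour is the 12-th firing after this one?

13

12·23 = 276.
Dividing 276 by 60 gives quotient 4 and remainder 36.
(37 + 36) mod 60 = 13.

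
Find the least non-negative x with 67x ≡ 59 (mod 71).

3

67⁻¹ ≡ 53 (mod 71) because 67·53 = 3551 = 50·71 + 1.
Multiplying both sides by 53: x ≡ 53·59 = 3127 ≡ 3 (mod 71).
Check: 67·3 = 201 = 2·71 + 59.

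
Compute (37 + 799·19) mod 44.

799·19 = 15181.
15181 mod 44 = 1 (since 345·44 = 15180).
(37 + 1) mod 44 = 38.

38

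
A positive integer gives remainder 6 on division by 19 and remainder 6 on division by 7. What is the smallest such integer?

Since 7·11 ≡ 1 (mod 19), take x = 6 + 7·((6−6)·11 mod 19) = 6 + 7·0 = 6.
Check: 6 mod 19 = 6, 6 mod 7 = 6.

6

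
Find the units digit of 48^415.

Powers of 8 mod 10 repeat with period 4: 8, 4, 2, 6.
415 mod 4 = 3, so the last digit matches 8^3 = 2.

2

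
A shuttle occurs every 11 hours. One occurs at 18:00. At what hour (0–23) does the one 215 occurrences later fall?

7

215·11 = 2365.
2365 = 98·24 + 13, so 2365 mod 24 = 13.
(18 + 13) mod 24 = 7.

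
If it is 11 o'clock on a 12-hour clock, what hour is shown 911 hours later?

911 = 75·12 + 11, so 911 mod 12 = 11.
11 + 11 → 10 on a 12-hour dial.

10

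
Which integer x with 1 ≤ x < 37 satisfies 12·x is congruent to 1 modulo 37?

34

12·34 = 408 = 11·37 + 1, so 12⁻¹ ≡ 34 (mod 37).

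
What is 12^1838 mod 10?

4

The units digit of 12^n cycles with period 4: 2, 4, 8, 6, …
1838 mod 4 = 2, so the last digit matches 2^2 = 4.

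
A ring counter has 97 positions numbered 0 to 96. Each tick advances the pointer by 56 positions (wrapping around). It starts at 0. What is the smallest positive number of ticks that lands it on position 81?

69

The inverse of 56 mod 97 is 26 (since 56·26 = 1456 ≡ 1).
So x ≡ 26·81 = 2106 ≡ 69 (mod 97).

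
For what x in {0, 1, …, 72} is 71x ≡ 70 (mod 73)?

The inverse of 71 mod 73 is 36 (since 71·36 = 2556 ≡ 1).
Multiplying both sides by 36: x ≡ 36·70 = 2520 ≡ 38 (mod 73).
Check: 71·38 = 2698 = 36·73 + 70.

38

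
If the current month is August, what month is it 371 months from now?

Dividing 371 by 12 gives quotient 30 and remainder 11.
August + 11 months → July.

July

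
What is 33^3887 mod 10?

7

The units digit of 33^n cycles with period 4: 3, 9, 7, 1, …
3887 leaves remainder 3 on division by 4, so 33^3887 ends in 7.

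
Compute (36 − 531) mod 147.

93

531 = 3·147 + 90, so 531 mod 147 = 90.
(36 − 90) mod 147 = 93.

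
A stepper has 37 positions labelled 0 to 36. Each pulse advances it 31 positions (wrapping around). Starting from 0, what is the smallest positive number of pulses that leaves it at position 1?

37 = 1·31 + 6
31 = 5·6 + 1
6 = 6·1 + 0
Back-substituting gives 31·6 ≡ 1 (mod 37).

6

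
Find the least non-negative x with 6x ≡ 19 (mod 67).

The inverse of 6 mod 67 is 56 (since 6·56 = 336 ≡ 1).
Multiplying both sides by 56: x ≡ 56·19 = 1064 ≡ 59 (mod 67).
Check: 6·59 = 354 = 5·67 + 19.

59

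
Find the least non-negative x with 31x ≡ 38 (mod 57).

The inverse of 31 mod 57 is 46 (since 31·46 = 1426 ≡ 1).
Multiplying both sides by 46: x ≡ 46·38 = 1748 ≡ 38 (mod 57).

38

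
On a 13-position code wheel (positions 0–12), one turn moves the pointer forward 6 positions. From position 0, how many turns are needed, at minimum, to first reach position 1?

11

6·11 = 66 = 5·13 + 1, so 6⁻¹ ≡ 11 (mod 13).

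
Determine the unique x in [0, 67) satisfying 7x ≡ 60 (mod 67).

7⁻¹ ≡ 48 (mod 67) because 7·48 = 336 = 5·67 + 1.
So x ≡ 48·60 = 2880 ≡ 66 (mod 67).
Check: 7·66 = 462 = 6·67 + 60.

66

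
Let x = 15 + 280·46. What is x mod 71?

280·46 = 12880.
12880 = 181·71 + 29, so 12880 mod 71 = 29.
(15 + 29) mod 71 = 44.

44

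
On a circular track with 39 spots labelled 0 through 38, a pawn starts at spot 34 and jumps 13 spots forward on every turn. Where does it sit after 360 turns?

360·13 = 4680.
4680 mod 39 = 0 (since 120·39 = 4680).
(34 + 0) mod 39 = 34.

34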